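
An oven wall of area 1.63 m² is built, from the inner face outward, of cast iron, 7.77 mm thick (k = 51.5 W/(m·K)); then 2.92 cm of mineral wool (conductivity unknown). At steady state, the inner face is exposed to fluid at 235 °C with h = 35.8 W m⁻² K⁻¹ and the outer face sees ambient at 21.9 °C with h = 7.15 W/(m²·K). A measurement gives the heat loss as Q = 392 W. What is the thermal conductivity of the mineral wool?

ΣR = ΔT/Q = |235 − 21.9|/392 = 0.5436 K/W
Known resistances:
  R_conv,in = 1/(hA) = 1/(35.8·1.63) = 0.01714 K/W
  R_cast iron = L/(kA) = 0.00777/(51.5·1.63) = 9.256×10^-5 K/W
  R_conv,out = 1/(hA) = 1/(7.15·1.63) = 0.08580 K/W
R_mineral wool = ΣR − ΣR_known = 0.5436 − 0.1030 = 0.4406 K/W
L/(kA) = 0.4406 ⇒ k = 0.0292/(0.4406·1.63) = 0.0407 W/m·K

k = 0.0407 W/m·K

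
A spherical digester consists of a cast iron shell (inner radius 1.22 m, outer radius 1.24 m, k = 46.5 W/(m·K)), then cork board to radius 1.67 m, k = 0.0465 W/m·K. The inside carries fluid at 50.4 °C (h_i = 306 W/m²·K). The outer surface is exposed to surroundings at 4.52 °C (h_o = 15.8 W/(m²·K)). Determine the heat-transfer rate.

Resistance network (inner→outer):
  R_conv,in = 1/(4πr²h) = 1/(4π·1.22²·306) = 1.747×10^-4 K/W
  R_cast iron = (1/1.22 − 1/1.24)/(4πk) = 0.01322/(4π·46.5) = 2.262×10^-5 K/W
  R_cork board = (1/1.24 − 1/1.67)/(4πk) = 0.2076/(4π·0.0465) = 0.3554 K/W
  R_conv,out = 1/(4πr²h) = 1/(4π·1.67²·15.8) = 0.001806 K/W
ΣR = 1.747×10^-4 + 2.262×10^-5 + 0.3554 + 0.001806 = 0.3574 K/W
Q = ΔT/ΣR = (50.4 °C − 4.52 °C)/0.3574 = 128 W

Q = 128 W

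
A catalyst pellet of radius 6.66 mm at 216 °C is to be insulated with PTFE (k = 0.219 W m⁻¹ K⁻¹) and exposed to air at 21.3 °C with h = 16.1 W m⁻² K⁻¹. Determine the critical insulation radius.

r_cr = 2.72 cm

For a sphere, r_cr = 2k_ins/h = 2·0.219/16.1 = 0.0272 m = 2.72 cm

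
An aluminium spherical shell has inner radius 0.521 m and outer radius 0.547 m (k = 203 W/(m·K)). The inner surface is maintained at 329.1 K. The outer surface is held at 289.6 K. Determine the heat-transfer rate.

Q = 1100 kW

Q = 4πk·ΔT/(1/r₁ − 1/r₂) = 4π × 203 × 39.5 / (1/0.521 − 1/0.547) = 1.10×10^6 W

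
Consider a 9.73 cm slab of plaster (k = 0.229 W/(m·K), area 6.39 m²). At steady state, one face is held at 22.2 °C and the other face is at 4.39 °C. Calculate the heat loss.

Q = kA·ΔT/L = 0.229 × 6.39 × |22.2 °C − 4.39 °C| / 0.0973 = 268 W

Q = 268 W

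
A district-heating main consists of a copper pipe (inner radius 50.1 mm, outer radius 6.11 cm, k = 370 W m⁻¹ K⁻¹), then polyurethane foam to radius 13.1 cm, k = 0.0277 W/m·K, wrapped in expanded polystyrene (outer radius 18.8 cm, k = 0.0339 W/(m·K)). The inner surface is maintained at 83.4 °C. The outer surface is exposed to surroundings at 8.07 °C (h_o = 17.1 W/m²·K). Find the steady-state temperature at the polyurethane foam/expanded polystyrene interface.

T = 29.5 °C

Series thermal resistances, inner to outer:
  R'_copper = ln(0.0611/0.0501)/(2πk) = 0.1985/(2π·370) = 8.538×10^-5 m·K/W
  R'_polyurethane foam = ln(0.131/0.0611)/(2πk) = 0.7627/(2π·0.0277) = 4.382 m·K/W
  R'_expanded polystyrene = ln(0.188/0.131)/(2πk) = 0.3612/(2π·0.0339) = 1.696 m·K/W
  R'_conv,out = 1/(2πr h) = 1/(2π·0.188·17.1) = 0.04951 m·K/W
ΣR = 8.538×10^-5 + 4.382 + 1.696 + 0.04951 = 6.128 m·K/W
Q' = ΔT/ΣR = (83.4 °C − 8.07 °C)/6.128 = 12.29 W/m
From the inner boundary to the polyurethane foam/expanded polystyrene interface, ΣR_partial = 4.382 m·K/W.
T_interface = T_in − Q'·ΣR_partial = 83.4 °C − (12.29)(4.382) = 29.5 °C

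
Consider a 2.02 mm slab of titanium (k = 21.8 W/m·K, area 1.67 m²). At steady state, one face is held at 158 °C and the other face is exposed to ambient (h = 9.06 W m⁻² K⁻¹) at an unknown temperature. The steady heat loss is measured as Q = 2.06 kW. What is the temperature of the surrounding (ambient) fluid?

T_out = 21.7 °C

Sum the resistances:
  R_titanium = L/(kA) = 0.00202/(21.8·1.67) = 5.549×10^-5 K/W
  R_conv,out = 1/(hA) = 1/(9.06·1.67) = 0.06609 K/W
ΣR = 0.06615 K/W
ΔT = Q·ΣR = 2060 × 0.06615 = 136.3 K
Heat flows outward, so T_out = T_in − ΔT = 158 − 136.3 = 21.7 °C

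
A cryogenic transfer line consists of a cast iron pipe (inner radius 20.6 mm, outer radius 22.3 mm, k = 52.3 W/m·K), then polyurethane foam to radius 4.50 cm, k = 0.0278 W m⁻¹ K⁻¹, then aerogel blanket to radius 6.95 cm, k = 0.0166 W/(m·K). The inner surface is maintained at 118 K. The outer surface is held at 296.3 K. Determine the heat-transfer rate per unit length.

Resistance network (inner→outer):
  R'_cast iron = ln(0.0223/0.0206)/(2πk) = 0.07930/(2π·52.3) = 2.413×10^-4 m·K/W
  R'_polyurethane foam = ln(0.0450/0.0223)/(2πk) = 0.7021/(2π·0.0278) = 4.019 m·K/W
  R'_aerogel blanket = ln(0.0695/0.0450)/(2πk) = 0.4347/(2π·0.0166) = 4.167 m·K/W
ΣR = 2.413×10^-4 + 4.019 + 4.167 = 8.186 m·K/W
Q' = ΔT/ΣR = (118 K − 296.3 K)/8.186 = -21.8 W/m
(Negative Q' ⇒ heat flows inward; heat gain = 21.8 W/m.)

Q' = 21.8 W/m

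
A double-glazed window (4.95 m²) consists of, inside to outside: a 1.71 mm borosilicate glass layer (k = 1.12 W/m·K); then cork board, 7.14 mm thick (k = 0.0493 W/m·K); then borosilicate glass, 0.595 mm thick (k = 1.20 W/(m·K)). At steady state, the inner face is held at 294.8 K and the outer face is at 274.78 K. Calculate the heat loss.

Q = 675 W

Resistance network (inner→outer):
  R_borosilicate glass = L/(kA) = 0.00171/(1.12·4.95) = 3.084×10^-4 K/W
  R_cork board = L/(kA) = 0.00714/(0.0493·4.95) = 0.02926 K/W
  R_borosilicate glass = L/(kA) = 5.95×10^-4/(1.20·4.95) = 1.002×10^-4 K/W
ΣR = 3.084×10^-4 + 0.02926 + 1.002×10^-4 = 0.02967 K/W
Q = ΔT/ΣR = (294.8 K − 274.78 K)/0.02967 = 675 W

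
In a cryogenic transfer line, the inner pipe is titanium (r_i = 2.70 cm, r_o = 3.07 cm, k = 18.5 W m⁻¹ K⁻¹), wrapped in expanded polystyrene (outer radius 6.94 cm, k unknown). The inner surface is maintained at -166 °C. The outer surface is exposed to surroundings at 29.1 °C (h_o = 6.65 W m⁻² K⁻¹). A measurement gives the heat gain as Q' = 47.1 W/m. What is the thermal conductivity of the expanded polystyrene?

k = 0.0342 W/m·K

ΣR = ΔT/Q' = |-166 − 29.1|/47.1 = 4.142 m·K/W
Known resistances:
  R'_titanium = ln(0.0307/0.0270)/(2πk) = 0.1284/(2π·18.5) = 0.001105 m·K/W
  R'_conv,out = 1/(2πr h) = 1/(2π·0.0694·6.65) = 0.3449 m·K/W
R_expanded polystyrene = ΣR − ΣR_known = 4.142 − 0.3460 = 3.796 m·K/W
ln(r₂/r₁)/(2πk) = 3.796 ⇒ k = 0.8156/(2π·3.796) = 0.0342 W/m·K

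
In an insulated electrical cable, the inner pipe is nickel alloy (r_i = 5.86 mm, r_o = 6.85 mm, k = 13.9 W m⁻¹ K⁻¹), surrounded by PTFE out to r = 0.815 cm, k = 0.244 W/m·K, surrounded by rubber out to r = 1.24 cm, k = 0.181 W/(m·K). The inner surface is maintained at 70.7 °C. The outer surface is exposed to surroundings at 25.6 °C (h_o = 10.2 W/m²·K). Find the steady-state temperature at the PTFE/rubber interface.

T = 67.7 °C

Series thermal resistances, inner to outer:
  R'_nickel alloy = ln(0.00685/0.00586)/(2πk) = 0.1561/(2π·13.9) = 0.001787 m·K/W
  R'_PTFE = ln(0.00815/0.00685)/(2πk) = 0.1738/(2π·0.244) = 0.1133 m·K/W
  R'_rubber = ln(0.0124/0.00815)/(2πk) = 0.4197/(2π·0.181) = 0.3690 m·K/W
  R'_conv,out = 1/(2πr h) = 1/(2π·0.0124·10.2) = 1.258 m·K/W
ΣR = 0.001787 + 0.1133 + 0.3690 + 1.258 = 1.742 m·K/W
Q' = ΔT/ΣR = (70.7 °C − 25.6 °C)/1.742 = 25.89 W/m
From the inner boundary to the PTFE/rubber interface, ΣR_partial = 0.1151 m·K/W.
T_interface = T_in − Q'·ΣR_partial = 70.7 °C − (25.89)(0.1151) = 67.7 °C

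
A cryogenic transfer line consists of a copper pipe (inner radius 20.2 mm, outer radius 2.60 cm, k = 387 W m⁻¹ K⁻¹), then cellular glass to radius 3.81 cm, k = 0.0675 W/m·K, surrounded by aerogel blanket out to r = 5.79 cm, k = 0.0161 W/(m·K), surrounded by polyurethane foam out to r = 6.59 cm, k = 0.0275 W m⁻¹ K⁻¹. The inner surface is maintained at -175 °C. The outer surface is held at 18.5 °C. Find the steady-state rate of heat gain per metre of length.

Q' = 33.4 W/m

Treat each layer as a resistance in series:
  R'_copper = ln(0.0260/0.0202)/(2πk) = 0.2524/(2π·387) = 1.038×10^-4 m·K/W
  R'_cellular glass = ln(0.0381/0.0260)/(2πk) = 0.3821/(2π·0.0675) = 0.9010 m·K/W
  R'_aerogel blanket = ln(0.0579/0.0381)/(2πk) = 0.4185/(2π·0.0161) = 4.137 m·K/W
  R'_polyurethane foam = ln(0.0659/0.0579)/(2πk) = 0.1294/(2π·0.0275) = 0.7490 m·K/W
ΣR = 1.038×10^-4 + 0.9010 + 4.137 + 0.7490 = 5.787 m·K/W
Q' = ΔT/ΣR = (-175 °C − 18.5 °C)/5.787 = -33.4 W/m
(Negative Q' ⇒ heat flows inward; heat gain = 33.4 W/m.)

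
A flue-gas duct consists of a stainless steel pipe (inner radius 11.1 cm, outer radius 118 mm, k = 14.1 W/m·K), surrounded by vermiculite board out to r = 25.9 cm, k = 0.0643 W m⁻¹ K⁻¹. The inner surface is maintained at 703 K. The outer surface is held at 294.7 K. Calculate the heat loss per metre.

Q' = 210 W/m

Treat each layer as a resistance in series:
  R'_stainless steel = ln(0.118/0.111)/(2πk) = 0.06115/(2π·14.1) = 6.903×10^-4 m·K/W
  R'_vermiculite board = ln(0.259/0.118)/(2πk) = 0.7861/(2π·0.0643) = 1.946 m·K/W
ΣR = 6.903×10^-4 + 1.946 = 1.947 m·K/W
Q' = ΔT/ΣR = (703 K − 294.7 K)/1.947 = 210 W/m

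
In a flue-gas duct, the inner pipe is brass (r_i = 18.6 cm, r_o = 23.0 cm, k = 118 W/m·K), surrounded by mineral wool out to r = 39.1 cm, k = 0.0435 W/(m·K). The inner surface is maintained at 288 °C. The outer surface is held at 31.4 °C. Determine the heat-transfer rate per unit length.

Series thermal resistances, inner to outer:
  R'_brass = ln(0.230/0.186)/(2πk) = 0.2123/(2π·118) = 2.864×10^-4 m·K/W
  R'_mineral wool = ln(0.391/0.230)/(2πk) = 0.5306/(2π·0.0435) = 1.941 m·K/W
ΣR = 2.864×10^-4 + 1.941 = 1.941 m·K/W
Q' = ΔT/ΣR = (288 °C − 31.4 °C)/1.941 = 132 W/m

Q' = 132 W/m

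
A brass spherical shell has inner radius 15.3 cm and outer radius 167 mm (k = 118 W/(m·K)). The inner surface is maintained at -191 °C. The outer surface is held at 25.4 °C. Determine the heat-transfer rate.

Q = 4πk·ΔT/(1/r₁ − 1/r₂) = 4π × 118 × 216.4 / (1/0.153 − 1/0.167) = 5.86×10^5 W

Q = 586 kW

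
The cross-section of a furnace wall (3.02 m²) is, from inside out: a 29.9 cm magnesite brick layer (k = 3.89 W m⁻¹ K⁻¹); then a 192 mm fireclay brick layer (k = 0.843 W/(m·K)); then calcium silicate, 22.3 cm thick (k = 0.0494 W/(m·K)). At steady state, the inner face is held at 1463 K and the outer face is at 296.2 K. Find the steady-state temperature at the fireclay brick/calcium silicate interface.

T = 1389 K

Resistance network (inner→outer):
  R_magnesite brick = L/(kA) = 0.299/(3.89·3.02) = 0.02545 K/W
  R_fireclay brick = L/(kA) = 0.192/(0.843·3.02) = 0.07542 K/W
  R_calcium silicate = L/(kA) = 0.223/(0.0494·3.02) = 1.495 K/W
ΣR = 0.02545 + 0.07542 + 1.495 = 1.596 K/W
Q = ΔT/ΣR = (1463 K − 296.2 K)/1.596 = 731.1 W
From the inner boundary to the fireclay brick/calcium silicate interface, ΣR_partial = 0.1009 K/W.
T_interface = T_in − Q·ΣR_partial = 1463 K − (731.1)(0.1009) = 1389 K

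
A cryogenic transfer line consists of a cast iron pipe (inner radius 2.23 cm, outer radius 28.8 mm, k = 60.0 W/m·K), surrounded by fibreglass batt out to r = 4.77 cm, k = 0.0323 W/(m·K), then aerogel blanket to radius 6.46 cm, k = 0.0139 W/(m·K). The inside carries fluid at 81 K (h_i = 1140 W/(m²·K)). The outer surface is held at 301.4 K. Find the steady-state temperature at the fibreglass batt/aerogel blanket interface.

Treat each layer as a resistance in series:
  R'_conv,in = 1/(2πr h) = 1/(2π·0.0223·1140) = 0.006261 m·K/W
  R'_cast iron = ln(0.0288/0.0223)/(2πk) = 0.2558/(2π·60.0) = 6.785×10^-4 m·K/W
  R'_fibreglass batt = ln(0.0477/0.0288)/(2πk) = 0.5046/(2π·0.0323) = 2.486 m·K/W
  R'_aerogel blanket = ln(0.0646/0.0477)/(2πk) = 0.3033/(2π·0.0139) = 3.473 m·K/W
ΣR = 0.006261 + 6.785×10^-4 + 2.486 + 3.473 = 5.966 m·K/W
Q' = ΔT/ΣR = (81 K − 301.4 K)/5.966 = -36.94 W/m
From the inner boundary to the fibreglass batt/aerogel blanket interface, ΣR_partial = 2.493 m·K/W.
T_interface = T_in − Q'·ΣR_partial = 81 K − (-36.94)(2.493) = 173.1 K

T = 173.1 K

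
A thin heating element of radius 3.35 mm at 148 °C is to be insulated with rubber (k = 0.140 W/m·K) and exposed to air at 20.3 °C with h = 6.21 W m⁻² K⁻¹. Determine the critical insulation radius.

For a cylinder, r_cr = k_ins/h = 0.140/6.21 = 0.0225 m = 2.25 cm

r_cr = 2.25 cm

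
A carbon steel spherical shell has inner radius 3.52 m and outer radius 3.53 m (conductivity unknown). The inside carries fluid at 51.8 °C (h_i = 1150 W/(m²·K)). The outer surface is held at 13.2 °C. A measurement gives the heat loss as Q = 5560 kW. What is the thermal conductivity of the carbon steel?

ΣR = ΔT/Q = |51.8 − 13.2|/5.56×10^6 = 6.942×10^-6 K/W
Known resistances:
  R_conv,in = 1/(4πr²h) = 1/(4π·3.52²·1150) = 5.585×10^-6 K/W
R_carbon steel = ΣR − ΣR_known = 6.942×10^-6 − 5.585×10^-6 = 1.357×10^-6 K/W
(1/r₁−1/r₂)/(4πk) = 1.357×10^-6 ⇒ k = 8.048×10^-4/(4π·1.357×10^-6) = 47.2 W/m·K

k = 47.2 W/m·K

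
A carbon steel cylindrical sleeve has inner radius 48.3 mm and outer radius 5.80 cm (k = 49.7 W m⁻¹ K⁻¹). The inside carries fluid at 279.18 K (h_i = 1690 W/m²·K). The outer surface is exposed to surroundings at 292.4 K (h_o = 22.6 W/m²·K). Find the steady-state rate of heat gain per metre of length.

Treat each layer as a resistance in series:
  R'_conv,in = 1/(2πr h) = 1/(2π·0.0483·1690) = 0.001950 m·K/W
  R'_carbon steel = ln(0.0580/0.0483)/(2πk) = 0.1830/(2π·49.7) = 5.861×10^-4 m·K/W
  R'_conv,out = 1/(2πr h) = 1/(2π·0.0580·22.6) = 0.1214 m·K/W
ΣR = 0.001950 + 5.861×10^-4 + 0.1214 = 0.1239 m·K/W
Q' = ΔT/ΣR = (279.18 K − 292.4 K)/0.1239 = -107 W/m
(Negative Q' ⇒ heat flows inward; heat gain = 107 W/m.)

Q' = 107 W/m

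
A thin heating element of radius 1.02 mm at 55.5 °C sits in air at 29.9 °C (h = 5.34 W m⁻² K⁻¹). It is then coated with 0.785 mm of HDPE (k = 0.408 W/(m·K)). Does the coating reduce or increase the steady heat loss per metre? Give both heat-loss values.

increases: 0.876 → 1.53 W/m

Critical radius for a cylinder: r_cr = k/h = 0.0764 m = 7.64 cm.
Outer radius after coating: r₂ = 0.00102 + 7.85×10^-4 = 0.001805 m.
Since r₁ < r_cr and r₂ ≤ r_cr, the coating moves toward the maximum at r_cr — heat loss rises.
Bare: R = 1/(2πr₁h) = 29.22 m·K/W; Q = 25.6/29.22 = 0.876 W/m.
Coated: R = R_cond + R_conv = 16.73 m·K/W; Q = 25.6/16.73 = 1.53 W/m.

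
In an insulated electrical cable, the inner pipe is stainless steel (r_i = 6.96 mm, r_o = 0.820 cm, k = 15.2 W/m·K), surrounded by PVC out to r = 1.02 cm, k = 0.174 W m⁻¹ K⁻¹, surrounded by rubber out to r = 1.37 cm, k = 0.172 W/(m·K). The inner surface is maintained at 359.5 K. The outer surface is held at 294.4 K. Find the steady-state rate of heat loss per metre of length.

Treat each layer as a resistance in series:
  R'_stainless steel = ln(0.00820/0.00696)/(2πk) = 0.1640/(2π·15.2) = 0.001717 m·K/W
  R'_PVC = ln(0.0102/0.00820)/(2πk) = 0.2183/(2π·0.174) = 0.1996 m·K/W
  R'_rubber = ln(0.0137/0.0102)/(2πk) = 0.2950/(2π·0.172) = 0.2730 m·K/W
ΣR = 0.001717 + 0.1996 + 0.2730 = 0.4743 m·K/W
Q' = ΔT/ΣR = (359.5 K − 294.4 K)/0.4743 = 137 W/m

Q' = 137 W/m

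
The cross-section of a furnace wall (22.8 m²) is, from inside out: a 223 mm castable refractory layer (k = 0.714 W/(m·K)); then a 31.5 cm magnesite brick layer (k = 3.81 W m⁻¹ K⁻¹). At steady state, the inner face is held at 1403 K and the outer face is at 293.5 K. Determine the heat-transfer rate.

Resistance network (inner→outer):
  R_castable refractory = L/(kA) = 0.223/(0.714·22.8) = 0.01370 K/W
  R_magnesite brick = L/(kA) = 0.315/(3.81·22.8) = 0.003626 K/W
ΣR = 0.01370 + 0.003626 = 0.01733 K/W
Q = ΔT/ΣR = (1403 K − 293.5 K)/0.01733 = 64000 W

Q = 64.0 kW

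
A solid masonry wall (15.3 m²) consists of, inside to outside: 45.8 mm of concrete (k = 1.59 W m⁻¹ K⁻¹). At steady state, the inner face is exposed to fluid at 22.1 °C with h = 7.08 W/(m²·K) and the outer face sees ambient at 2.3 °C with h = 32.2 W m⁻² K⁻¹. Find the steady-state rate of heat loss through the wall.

Treat each layer as a resistance in series:
  R_conv,in = 1/(hA) = 1/(7.08·15.3) = 0.009232 K/W
  R_concrete = L/(kA) = 0.0458/(1.59·15.3) = 0.001883 K/W
  R_conv,out = 1/(hA) = 1/(32.2·15.3) = 0.002030 K/W
ΣR = 0.009232 + 0.001883 + 0.002030 = 0.01315 K/W
Q = ΔT/ΣR = (22.1 °C − 2.3 °C)/0.01315 = 1510 W

Q = 1510 W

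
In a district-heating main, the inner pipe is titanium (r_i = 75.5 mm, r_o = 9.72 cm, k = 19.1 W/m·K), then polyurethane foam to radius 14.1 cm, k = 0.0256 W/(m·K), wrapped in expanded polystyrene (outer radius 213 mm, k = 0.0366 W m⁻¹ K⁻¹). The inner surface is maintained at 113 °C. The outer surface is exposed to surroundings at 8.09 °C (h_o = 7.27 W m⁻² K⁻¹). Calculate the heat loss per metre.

Q' = 24.9 W/m

Treat each layer as a resistance in series:
  R'_titanium = ln(0.0972/0.0755)/(2πk) = 0.2526/(2π·19.1) = 0.002105 m·K/W
  R'_polyurethane foam = ln(0.141/0.0972)/(2πk) = 0.3720/(2π·0.0256) = 2.313 m·K/W
  R'_expanded polystyrene = ln(0.213/0.141)/(2πk) = 0.4125/(2π·0.0366) = 1.794 m·K/W
  R'_conv,out = 1/(2πr h) = 1/(2π·0.213·7.27) = 0.1028 m·K/W
ΣR = 0.002105 + 2.313 + 1.794 + 0.1028 = 4.212 m·K/W
Q' = ΔT/ΣR = (113 °C − 8.09 °C)/4.212 = 24.9 W/m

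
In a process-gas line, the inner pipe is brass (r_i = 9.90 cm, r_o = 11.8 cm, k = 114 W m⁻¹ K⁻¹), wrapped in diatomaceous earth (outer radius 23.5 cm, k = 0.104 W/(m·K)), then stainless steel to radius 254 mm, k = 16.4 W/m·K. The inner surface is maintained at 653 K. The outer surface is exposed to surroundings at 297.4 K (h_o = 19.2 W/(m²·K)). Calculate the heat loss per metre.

Resistance network (inner→outer):
  R'_brass = ln(0.118/0.0990)/(2πk) = 0.1756/(2π·114) = 2.451×10^-4 m·K/W
  R'_diatomaceous earth = ln(0.235/0.118)/(2πk) = 0.6889/(2π·0.104) = 1.054 m·K/W
  R'_stainless steel = ln(0.254/0.235)/(2πk) = 0.07775/(2π·16.4) = 7.545×10^-4 m·K/W
  R'_conv,out = 1/(2πr h) = 1/(2π·0.254·19.2) = 0.03264 m·K/W
ΣR = 2.451×10^-4 + 1.054 + 7.545×10^-4 + 0.03264 = 1.088 m·K/W
Q' = ΔT/ΣR = (653 K − 297.4 K)/1.088 = 327 W/m

Q' = 327 W/m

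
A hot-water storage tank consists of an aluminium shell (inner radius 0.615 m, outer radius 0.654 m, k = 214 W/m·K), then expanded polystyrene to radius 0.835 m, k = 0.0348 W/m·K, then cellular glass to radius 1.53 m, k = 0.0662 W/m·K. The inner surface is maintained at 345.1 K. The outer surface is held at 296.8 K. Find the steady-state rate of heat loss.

Q = 34.2 W

Series thermal resistances, inner to outer:
  R_aluminium = (1/0.615 − 1/0.654)/(4πk) = 0.09696/(4π·214) = 3.606×10^-5 K/W
  R_expanded polystyrene = (1/0.654 − 1/0.835)/(4πk) = 0.3314/(4π·0.0348) = 0.7579 K/W
  R_cellular glass = (1/0.835 − 1/1.53)/(4πk) = 0.5440/(4π·0.0662) = 0.6539 K/W
ΣR = 3.606×10^-5 + 0.7579 + 0.6539 = 1.412 K/W
Q = ΔT/ΣR = (345.1 K − 296.8 K)/1.412 = 34.2 W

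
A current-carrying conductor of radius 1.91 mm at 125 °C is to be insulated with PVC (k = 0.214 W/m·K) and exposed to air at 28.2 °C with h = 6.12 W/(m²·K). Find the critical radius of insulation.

r_cr = 3.50 cm

For a cylinder, r_cr = k_ins/h = 0.214/6.12 = 0.0350 m = 3.50 cm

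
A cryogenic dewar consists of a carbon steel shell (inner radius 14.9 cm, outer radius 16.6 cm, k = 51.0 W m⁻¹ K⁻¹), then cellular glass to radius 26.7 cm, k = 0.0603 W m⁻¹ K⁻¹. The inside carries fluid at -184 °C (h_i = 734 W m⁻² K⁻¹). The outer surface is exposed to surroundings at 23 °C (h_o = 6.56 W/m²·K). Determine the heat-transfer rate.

Q = 65.0 W

Series thermal resistances, inner to outer:
  R_conv,in = 1/(4πr²h) = 1/(4π·0.149²·734) = 0.004883 K/W
  R_carbon steel = (1/0.149 − 1/0.166)/(4πk) = 0.6873/(4π·51.0) = 0.001072 K/W
  R_cellular glass = (1/0.166 − 1/0.267)/(4πk) = 2.279/(4π·0.0603) = 3.007 K/W
  R_conv,out = 1/(4πr²h) = 1/(4π·0.267²·6.56) = 0.1702 K/W
ΣR = 0.004883 + 0.001072 + 3.007 + 0.1702 = 3.183 K/W
Q = ΔT/ΣR = (-184 °C − 23 °C)/3.183 = -65.0 W
(Negative Q ⇒ heat flows inward; heat gain = 65.0 W.)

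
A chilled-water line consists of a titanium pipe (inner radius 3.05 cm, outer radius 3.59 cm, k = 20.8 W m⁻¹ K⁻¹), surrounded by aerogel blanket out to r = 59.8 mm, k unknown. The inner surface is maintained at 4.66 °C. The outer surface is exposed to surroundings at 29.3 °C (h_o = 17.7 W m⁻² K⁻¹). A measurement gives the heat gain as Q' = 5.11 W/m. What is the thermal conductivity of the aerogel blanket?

k = 0.0174 W/m·K

ΣR = ΔT/Q' = |4.66 − 29.3|/5.11 = 4.822 m·K/W
Known resistances:
  R'_titanium = ln(0.0359/0.0305)/(2πk) = 0.1630/(2π·20.8) = 0.001247 m·K/W
  R'_conv,out = 1/(2πr h) = 1/(2π·0.0598·17.7) = 0.1504 m·K/W
R_aerogel blanket = ΣR − ΣR_known = 4.822 − 0.1516 = 4.670 m·K/W
ln(r₂/r₁)/(2πk) = 4.670 ⇒ k = 0.5103/(2π·4.670) = 0.0174 W/m·K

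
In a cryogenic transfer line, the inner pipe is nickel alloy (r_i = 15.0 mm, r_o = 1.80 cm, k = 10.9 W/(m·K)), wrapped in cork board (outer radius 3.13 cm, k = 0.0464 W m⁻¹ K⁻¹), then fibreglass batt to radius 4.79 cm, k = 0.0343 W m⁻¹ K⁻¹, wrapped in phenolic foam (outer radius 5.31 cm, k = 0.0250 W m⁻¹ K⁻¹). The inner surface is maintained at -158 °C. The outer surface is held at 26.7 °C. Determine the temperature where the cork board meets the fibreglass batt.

Series thermal resistances, inner to outer:
  R'_nickel alloy = ln(0.0180/0.0150)/(2πk) = 0.1823/(2π·10.9) = 0.002662 m·K/W
  R'_cork board = ln(0.0313/0.0180)/(2πk) = 0.5532/(2π·0.0464) = 1.898 m·K/W
  R'_fibreglass batt = ln(0.0479/0.0313)/(2πk) = 0.4255/(2π·0.0343) = 1.974 m·K/W
  R'_phenolic foam = ln(0.0531/0.0479)/(2πk) = 0.1031/(2π·0.0250) = 0.6561 m·K/W
ΣR = 0.002662 + 1.898 + 1.974 + 0.6561 = 4.531 m·K/W
Q' = ΔT/ΣR = (-158 °C − 26.7 °C)/4.531 = -40.76 W/m
From the inner boundary to the cork board/fibreglass batt interface, ΣR_partial = 1.901 m·K/W.
T_interface = T_in − Q'·ΣR_partial = -158 °C − (-40.76)(1.901) = -80.5 °C

T = -80.5 °C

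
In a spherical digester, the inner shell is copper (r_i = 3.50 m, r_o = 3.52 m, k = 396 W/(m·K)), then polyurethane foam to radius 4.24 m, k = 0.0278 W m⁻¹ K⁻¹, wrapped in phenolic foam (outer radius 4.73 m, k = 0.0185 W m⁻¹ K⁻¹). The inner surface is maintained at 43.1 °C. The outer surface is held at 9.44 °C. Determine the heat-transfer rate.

Resistance network (inner→outer):
  R_copper = (1/3.50 − 1/3.52)/(4πk) = 0.001623/(4π·396) = 3.262×10^-7 K/W
  R_polyurethane foam = (1/3.52 − 1/4.24)/(4πk) = 0.04824/(4π·0.0278) = 0.1381 K/W
  R_phenolic foam = (1/4.24 − 1/4.73)/(4πk) = 0.02443/(4π·0.0185) = 0.1051 K/W
ΣR = 3.262×10^-7 + 0.1381 + 0.1051 = 0.2432 K/W
Q = ΔT/ΣR = (43.1 °C − 9.44 °C)/0.2432 = 138 W

Q = 138 W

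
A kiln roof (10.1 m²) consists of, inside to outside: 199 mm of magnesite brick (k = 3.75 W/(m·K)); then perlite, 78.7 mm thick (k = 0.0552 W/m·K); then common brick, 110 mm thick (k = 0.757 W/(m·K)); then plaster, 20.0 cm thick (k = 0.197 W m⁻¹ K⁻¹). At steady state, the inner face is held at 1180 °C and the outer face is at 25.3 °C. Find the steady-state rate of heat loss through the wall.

Resistance network (inner→outer):
  R_magnesite brick = L/(kA) = 0.199/(3.75·10.1) = 0.005254 K/W
  R_perlite = L/(kA) = 0.0787/(0.0552·10.1) = 0.1412 K/W
  R_common brick = L/(kA) = 0.110/(0.757·10.1) = 0.01439 K/W
  R_plaster = L/(kA) = 0.200/(0.197·10.1) = 0.1005 K/W
ΣR = 0.005254 + 0.1412 + 0.01439 + 0.1005 = 0.2613 K/W
Q = ΔT/ΣR = (1180 °C − 25.3 °C)/0.2613 = 4420 W

Q = 4.42 kW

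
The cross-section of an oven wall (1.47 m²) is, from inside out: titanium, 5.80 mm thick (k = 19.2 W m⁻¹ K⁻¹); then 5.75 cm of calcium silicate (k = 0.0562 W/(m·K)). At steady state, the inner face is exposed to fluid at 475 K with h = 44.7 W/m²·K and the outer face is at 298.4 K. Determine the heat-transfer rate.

Series thermal resistances, inner to outer:
  R_conv,in = 1/(hA) = 1/(44.7·1.47) = 0.01522 K/W
  R_titanium = L/(kA) = 0.00580/(19.2·1.47) = 2.055×10^-4 K/W
  R_calcium silicate = L/(kA) = 0.0575/(0.0562·1.47) = 0.6960 K/W
ΣR = 0.01522 + 2.055×10^-4 + 0.6960 = 0.7114 K/W
Q = ΔT/ΣR = (475 K − 298.4 K)/0.7114 = 248 W

Q = 248 W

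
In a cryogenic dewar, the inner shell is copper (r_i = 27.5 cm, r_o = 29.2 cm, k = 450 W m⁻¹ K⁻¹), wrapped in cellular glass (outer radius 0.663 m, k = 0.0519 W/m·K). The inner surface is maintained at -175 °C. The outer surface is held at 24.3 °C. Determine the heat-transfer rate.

Q = 67.8 W

Treat each layer as a resistance in series:
  R_copper = (1/0.275 − 1/0.292)/(4πk) = 0.2117/(4π·450) = 3.744×10^-5 K/W
  R_cellular glass = (1/0.292 − 1/0.663)/(4πk) = 1.916/(4π·0.0519) = 2.938 K/W
ΣR = 3.744×10^-5 + 2.938 = 2.938 K/W
Q = ΔT/ΣR = (-175 °C − 24.3 °C)/2.938 = -67.8 W
(Negative Q ⇒ heat flows inward; heat gain = 67.8 W.)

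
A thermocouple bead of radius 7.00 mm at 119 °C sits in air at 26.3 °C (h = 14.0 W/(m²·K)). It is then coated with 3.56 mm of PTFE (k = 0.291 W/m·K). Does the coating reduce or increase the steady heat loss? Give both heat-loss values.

increases: 0.799 → 1.45 W

Critical radius for a sphere: r_cr = 2k/h = 0.0416 m = 4.16 cm.
Outer radius after coating: r₂ = 0.00700 + 0.00356 = 0.01056 m.
Since r₁ < r_cr and r₂ ≤ r_cr, the coating moves toward the maximum at r_cr — heat loss rises.
Bare: R = 1/(4πr₁²h) = 116.0 K/W; Q = 92.7/116.0 = 0.799 W.
Coated: R = R_cond + R_conv = 64.14 K/W; Q = 92.7/64.14 = 1.45 W.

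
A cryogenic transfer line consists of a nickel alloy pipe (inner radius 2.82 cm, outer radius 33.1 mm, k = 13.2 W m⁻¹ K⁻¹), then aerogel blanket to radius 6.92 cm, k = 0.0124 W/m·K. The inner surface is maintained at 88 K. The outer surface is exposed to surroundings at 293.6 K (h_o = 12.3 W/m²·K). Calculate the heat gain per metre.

Series thermal resistances, inner to outer:
  R'_nickel alloy = ln(0.0331/0.0282)/(2πk) = 0.1602/(2π·13.2) = 0.001932 m·K/W
  R'_aerogel blanket = ln(0.0692/0.0331)/(2πk) = 0.7375/(2π·0.0124) = 9.465 m·K/W
  R'_conv,out = 1/(2πr h) = 1/(2π·0.0692·12.3) = 0.1870 m·K/W
ΣR = 0.001932 + 9.465 + 0.1870 = 9.654 m·K/W
Q' = ΔT/ΣR = (88 K − 293.6 K)/9.654 = -21.3 W/m
(Negative Q' ⇒ heat flows inward; heat gain = 21.3 W/m.)

Q' = 21.3 W/m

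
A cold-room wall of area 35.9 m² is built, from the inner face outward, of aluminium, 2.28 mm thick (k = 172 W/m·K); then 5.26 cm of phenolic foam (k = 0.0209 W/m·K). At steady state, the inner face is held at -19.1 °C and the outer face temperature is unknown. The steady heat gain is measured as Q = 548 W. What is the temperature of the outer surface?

Series resistances:
  R_aluminium = L/(kA) = 0.00228/(172·35.9) = 3.692×10^-7 K/W
  R_phenolic foam = L/(kA) = 0.0526/(0.0209·35.9) = 0.07010 K/W
ΣR = 0.07010 K/W
ΔT = Q·ΣR = 548 × 0.07010 = 38.41 K
Heat flows inward, so T_out = T_in + ΔT = -19.1 + 38.41 = 19.3 °C

T_out = 19.3 °C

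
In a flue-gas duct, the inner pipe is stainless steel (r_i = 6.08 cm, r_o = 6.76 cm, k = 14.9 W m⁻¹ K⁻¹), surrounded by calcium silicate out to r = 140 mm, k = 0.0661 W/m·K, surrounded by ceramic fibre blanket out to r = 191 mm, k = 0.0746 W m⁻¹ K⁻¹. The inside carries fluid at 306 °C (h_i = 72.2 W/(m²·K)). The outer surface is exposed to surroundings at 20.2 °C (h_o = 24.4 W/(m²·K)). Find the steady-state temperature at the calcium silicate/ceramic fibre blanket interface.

T = 100 °C

Treat each layer as a resistance in series:
  R'_conv,in = 1/(2πr h) = 1/(2π·0.0608·72.2) = 0.03626 m·K/W
  R'_stainless steel = ln(0.0676/0.0608)/(2πk) = 0.1060/(2π·14.9) = 0.001132 m·K/W
  R'_calcium silicate = ln(0.140/0.0676)/(2πk) = 0.7280/(2π·0.0661) = 1.753 m·K/W
  R'_ceramic fibre blanket = ln(0.191/0.140)/(2πk) = 0.3106/(2π·0.0746) = 0.6627 m·K/W
  R'_conv,out = 1/(2πr h) = 1/(2π·0.191·24.4) = 0.03415 m·K/W
ΣR = 0.03626 + 0.001132 + 1.753 + 0.6627 + 0.03415 = 2.487 m·K/W
Q' = ΔT/ΣR = (306 °C − 20.2 °C)/2.487 = 114.9 W/m
From the inner boundary to the calcium silicate/ceramic fibre blanket interface, ΣR_partial = 1.790 m·K/W.
T_interface = T_in − Q'·ΣR_partial = 306 °C − (114.9)(1.790) = 100 °C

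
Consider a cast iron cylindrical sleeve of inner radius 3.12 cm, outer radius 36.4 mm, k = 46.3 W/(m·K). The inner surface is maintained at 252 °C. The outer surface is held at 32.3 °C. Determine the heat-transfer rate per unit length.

Q' = 2πk·ΔT/ln(r₂/r₁) = 2π × 46.3 × 219.7 / ln(0.0364/0.0312) = 4.15×10^5 W/m

Q' = 415 kW/m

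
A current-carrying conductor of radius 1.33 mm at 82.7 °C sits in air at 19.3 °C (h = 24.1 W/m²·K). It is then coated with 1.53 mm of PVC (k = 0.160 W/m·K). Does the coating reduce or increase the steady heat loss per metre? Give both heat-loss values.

Critical radius for a cylinder: r_cr = k/h = 0.00664 m = 0.664 cm.
Outer radius after coating: r₂ = 0.00133 + 0.00153 = 0.00286 m.
Since r₁ < r_cr and r₂ ≤ r_cr, the coating moves toward the maximum at r_cr — heat loss rises.
Bare: R = 1/(2πr₁h) = 4.965 m·K/W; Q = 63.4/4.965 = 12.8 W/m.
Coated: R = R_cond + R_conv = 3.071 m·K/W; Q = 63.4/3.071 = 20.6 W/m.

increases: 12.8 → 20.6 W/m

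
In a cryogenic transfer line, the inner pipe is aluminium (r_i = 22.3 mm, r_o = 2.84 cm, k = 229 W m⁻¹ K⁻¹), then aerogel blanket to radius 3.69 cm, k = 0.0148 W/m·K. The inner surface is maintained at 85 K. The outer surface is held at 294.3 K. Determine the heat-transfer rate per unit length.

Resistance network (inner→outer):
  R'_aluminium = ln(0.0284/0.0223)/(2πk) = 0.2418/(2π·229) = 1.681×10^-4 m·K/W
  R'_aerogel blanket = ln(0.0369/0.0284)/(2πk) = 0.2618/(2π·0.0148) = 2.816 m·K/W
ΣR = 1.681×10^-4 + 2.816 = 2.816 m·K/W
Q' = ΔT/ΣR = (85 K − 294.3 K)/2.816 = -74.3 W/m
(Negative Q' ⇒ heat flows inward; heat gain = 74.3 W/m.)

Q' = 74.3 W/m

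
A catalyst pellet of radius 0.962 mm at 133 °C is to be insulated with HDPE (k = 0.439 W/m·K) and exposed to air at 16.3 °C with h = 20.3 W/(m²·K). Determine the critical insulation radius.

For a sphere, r_cr = 2k_ins/h = 2·0.439/20.3 = 0.0433 m = 4.33 cm

r_cr = 4.33 cm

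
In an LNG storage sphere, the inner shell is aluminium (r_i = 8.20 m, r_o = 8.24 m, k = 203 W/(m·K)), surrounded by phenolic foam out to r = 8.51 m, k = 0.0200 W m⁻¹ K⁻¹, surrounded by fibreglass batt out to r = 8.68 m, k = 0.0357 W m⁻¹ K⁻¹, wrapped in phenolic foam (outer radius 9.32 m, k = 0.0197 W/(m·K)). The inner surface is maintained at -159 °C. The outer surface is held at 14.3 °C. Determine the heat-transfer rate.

Q = 3.31 kW

Treat each layer as a resistance in series:
  R_aluminium = (1/8.20 − 1/8.24)/(4πk) = 5.920×10^-4/(4π·203) = 2.321×10^-7 K/W
  R_phenolic foam = (1/8.24 − 1/8.51)/(4πk) = 0.003850/(4π·0.0200) = 0.01532 K/W
  R_fibreglass batt = (1/8.51 − 1/8.68)/(4πk) = 0.002301/(4π·0.0357) = 0.005130 K/W
  R_phenolic foam = (1/8.68 − 1/9.32)/(4πk) = 0.007911/(4π·0.0197) = 0.03196 K/W
ΣR = 2.321×10^-7 + 0.01532 + 0.005130 + 0.03196 = 0.05241 K/W
Q = ΔT/ΣR = (-159 °C − 14.3 °C)/0.05241 = -3310 W
(Negative Q ⇒ heat flows inward; heat gain = 3310 W.)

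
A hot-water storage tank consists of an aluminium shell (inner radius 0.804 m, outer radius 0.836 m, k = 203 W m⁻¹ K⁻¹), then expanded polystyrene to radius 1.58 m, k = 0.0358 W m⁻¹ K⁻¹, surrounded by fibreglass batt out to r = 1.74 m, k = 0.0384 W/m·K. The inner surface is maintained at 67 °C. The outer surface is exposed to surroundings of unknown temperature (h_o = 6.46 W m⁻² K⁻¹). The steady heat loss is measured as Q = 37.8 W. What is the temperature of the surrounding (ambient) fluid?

T_out = 15.0 °C

Series resistances:
  R_aluminium = (1/0.804 − 1/0.836)/(4πk) = 0.04761/(4π·203) = 1.866×10^-5 K/W
  R_expanded polystyrene = (1/0.836 − 1/1.58)/(4πk) = 0.5633/(4π·0.0358) = 1.252 K/W
  R_fibreglass batt = (1/1.58 − 1/1.74)/(4πk) = 0.05820/(4π·0.0384) = 0.1206 K/W
  R_conv,out = 1/(4πr²h) = 1/(4π·1.74²·6.46) = 0.004069 K/W
ΣR = 1.377 K/W
ΔT = Q·ΣR = 37.8 × 1.377 = 52.05 K
Heat flows outward, so T_out = T_in − ΔT = 67 − 52.05 = 15.0 °C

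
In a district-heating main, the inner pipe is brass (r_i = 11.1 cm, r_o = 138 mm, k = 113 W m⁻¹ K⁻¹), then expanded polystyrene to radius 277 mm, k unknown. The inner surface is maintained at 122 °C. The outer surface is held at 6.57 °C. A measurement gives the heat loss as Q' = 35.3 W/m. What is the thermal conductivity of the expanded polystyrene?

k = 0.0339 W/m·K

ΣR = ΔT/Q' = |122 − 6.57|/35.3 = 3.270 m·K/W
Known resistances:
  R'_brass = ln(0.138/0.111)/(2πk) = 0.2177/(2π·113) = 3.067×10^-4 m·K/W
R_expanded polystyrene = ΣR − ΣR_known = 3.270 − 3.067×10^-4 = 3.270 m·K/W
ln(r₂/r₁)/(2πk) = 3.270 ⇒ k = 0.6968/(2π·3.270) = 0.0339 W/m·K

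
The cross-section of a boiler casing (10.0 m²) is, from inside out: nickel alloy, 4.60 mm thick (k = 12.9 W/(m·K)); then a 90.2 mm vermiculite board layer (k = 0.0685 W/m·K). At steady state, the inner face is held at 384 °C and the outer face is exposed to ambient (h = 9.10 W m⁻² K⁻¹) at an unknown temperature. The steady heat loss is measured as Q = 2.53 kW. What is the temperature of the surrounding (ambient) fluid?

T_out = 23.0 °C

Series resistances:
  R_nickel alloy = L/(kA) = 0.00460/(12.9·10.0) = 3.566×10^-5 K/W
  R_vermiculite board = L/(kA) = 0.0902/(0.0685·10.0) = 0.1317 K/W
  R_conv,out = 1/(hA) = 1/(9.10·10.0) = 0.01099 K/W
ΣR = 0.1427 K/W
ΔT = Q·ΣR = 2530 × 0.1427 = 361.0 K
Heat flows outward, so T_out = T_in − ΔT = 384 − 361.0 = 23.0 °C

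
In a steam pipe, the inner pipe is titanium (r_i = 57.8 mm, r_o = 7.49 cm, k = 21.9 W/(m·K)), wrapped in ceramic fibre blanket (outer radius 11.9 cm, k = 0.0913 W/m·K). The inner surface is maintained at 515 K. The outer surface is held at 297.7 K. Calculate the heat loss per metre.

Treat each layer as a resistance in series:
  R'_titanium = ln(0.0749/0.0578)/(2πk) = 0.2592/(2π·21.9) = 0.001883 m·K/W
  R'_ceramic fibre blanket = ln(0.119/0.0749)/(2πk) = 0.4630/(2π·0.0913) = 0.8071 m·K/W
ΣR = 0.001883 + 0.8071 = 0.8090 m·K/W
Q' = ΔT/ΣR = (515 K − 297.7 K)/0.8090 = 269 W/m

Q' = 269 W/m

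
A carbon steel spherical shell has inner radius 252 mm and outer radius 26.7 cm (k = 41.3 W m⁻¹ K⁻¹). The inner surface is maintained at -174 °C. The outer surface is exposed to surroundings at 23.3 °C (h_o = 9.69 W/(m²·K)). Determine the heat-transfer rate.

Treat each layer as a resistance in series:
  R_carbon steel = (1/0.252 − 1/0.267)/(4πk) = 0.2229/(4π·41.3) = 4.296×10^-4 K/W
  R_conv,out = 1/(4πr²h) = 1/(4π·0.267²·9.69) = 0.1152 K/W
ΣR = 4.296×10^-4 + 0.1152 = 0.1156 K/W
Q = ΔT/ΣR = (-174 °C − 23.3 °C)/0.1156 = -1710 W
(Negative Q ⇒ heat flows inward; heat gain = 1710 W.)

Q = 1710 W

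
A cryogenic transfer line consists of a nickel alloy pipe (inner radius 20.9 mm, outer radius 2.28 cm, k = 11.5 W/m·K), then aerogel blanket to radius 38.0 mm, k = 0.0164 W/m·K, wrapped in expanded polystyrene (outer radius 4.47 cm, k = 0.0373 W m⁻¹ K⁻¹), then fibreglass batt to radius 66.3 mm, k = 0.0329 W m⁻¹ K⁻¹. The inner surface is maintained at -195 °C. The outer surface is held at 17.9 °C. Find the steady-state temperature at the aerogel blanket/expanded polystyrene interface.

T = -55.3 °C

Resistance network (inner→outer):
  R'_nickel alloy = ln(0.0228/0.0209)/(2πk) = 0.08701/(2π·11.5) = 0.001204 m·K/W
  R'_aerogel blanket = ln(0.0380/0.0228)/(2πk) = 0.5108/(2π·0.0164) = 4.957 m·K/W
  R'_expanded polystyrene = ln(0.0447/0.0380)/(2πk) = 0.1624/(2π·0.0373) = 0.6929 m·K/W
  R'_fibreglass batt = ln(0.0663/0.0447)/(2πk) = 0.3942/(2π·0.0329) = 1.907 m·K/W
ΣR = 0.001204 + 4.957 + 0.6929 + 1.907 = 7.558 m·K/W
Q' = ΔT/ΣR = (-195 °C − 17.9 °C)/7.558 = -28.17 W/m
From the inner boundary to the aerogel blanket/expanded polystyrene interface, ΣR_partial = 4.958 m·K/W.
T_interface = T_in − Q'·ΣR_partial = -195 °C − (-28.17)(4.958) = -55.3 °C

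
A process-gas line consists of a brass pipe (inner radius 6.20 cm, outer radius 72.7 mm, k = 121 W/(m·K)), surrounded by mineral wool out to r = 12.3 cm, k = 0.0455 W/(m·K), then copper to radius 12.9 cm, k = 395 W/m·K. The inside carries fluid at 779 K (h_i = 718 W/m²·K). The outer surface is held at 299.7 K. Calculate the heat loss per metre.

Q' = 260 W/m

Resistance network (inner→outer):
  R'_conv,in = 1/(2πr h) = 1/(2π·0.0620·718) = 0.003575 m·K/W
  R'_brass = ln(0.0727/0.0620)/(2πk) = 0.1592/(2π·121) = 2.094×10^-4 m·K/W
  R'_mineral wool = ln(0.123/0.0727)/(2πk) = 0.5258/(2π·0.0455) = 1.839 m·K/W
  R'_copper = ln(0.129/0.123)/(2πk) = 0.04763/(2π·395) = 1.919×10^-5 m·K/W
ΣR = 0.003575 + 2.094×10^-4 + 1.839 + 1.919×10^-5 = 1.843 m·K/W
Q' = ΔT/ΣR = (779 K − 299.7 K)/1.843 = 260 W/m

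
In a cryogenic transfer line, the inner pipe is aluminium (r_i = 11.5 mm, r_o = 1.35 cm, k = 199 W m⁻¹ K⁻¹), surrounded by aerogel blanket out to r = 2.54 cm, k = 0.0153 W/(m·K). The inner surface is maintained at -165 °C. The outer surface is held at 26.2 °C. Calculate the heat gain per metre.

Q' = 29.1 W/m

Treat each layer as a resistance in series:
  R'_aluminium = ln(0.0135/0.0115)/(2πk) = 0.1603/(2π·199) = 1.282×10^-4 m·K/W
  R'_aerogel blanket = ln(0.0254/0.0135)/(2πk) = 0.6321/(2π·0.0153) = 6.575 m·K/W
ΣR = 1.282×10^-4 + 6.575 = 6.575 m·K/W
Q' = ΔT/ΣR = (-165 °C − 26.2 °C)/6.575 = -29.1 W/m
(Negative Q' ⇒ heat flows inward; heat gain = 29.1 W/m.)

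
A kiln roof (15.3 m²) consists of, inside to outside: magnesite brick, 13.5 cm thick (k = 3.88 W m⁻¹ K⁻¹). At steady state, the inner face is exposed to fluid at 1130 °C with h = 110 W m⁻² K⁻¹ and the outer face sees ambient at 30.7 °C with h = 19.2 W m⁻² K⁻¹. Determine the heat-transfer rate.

Q = 175 kW

Series thermal resistances, inner to outer:
  R_conv,in = 1/(hA) = 1/(110·15.3) = 5.942×10^-4 K/W
  R_magnesite brick = L/(kA) = 0.135/(3.88·15.3) = 0.002274 K/W
  R_conv,out = 1/(hA) = 1/(19.2·15.3) = 0.003404 K/W
ΣR = 5.942×10^-4 + 0.002274 + 0.003404 = 0.006272 K/W
Q = ΔT/ΣR = (1130 °C − 30.7 °C)/0.006272 = 1.75×10^5 W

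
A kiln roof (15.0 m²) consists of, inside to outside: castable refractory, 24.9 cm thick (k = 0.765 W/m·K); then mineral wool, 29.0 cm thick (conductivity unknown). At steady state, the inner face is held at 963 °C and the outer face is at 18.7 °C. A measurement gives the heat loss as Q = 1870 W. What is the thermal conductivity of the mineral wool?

k = 0.0400 W/m·K

ΣR = ΔT/Q = |963 − 18.7|/1870 = 0.5050 K/W
Known resistances:
  R_castable refractory = L/(kA) = 0.249/(0.765·15.0) = 0.02170 K/W
R_mineral wool = ΣR − ΣR_known = 0.5050 − 0.02170 = 0.4833 K/W
L/(kA) = 0.4833 ⇒ k = 0.290/(0.4833·15.0) = 0.0400 W/m·K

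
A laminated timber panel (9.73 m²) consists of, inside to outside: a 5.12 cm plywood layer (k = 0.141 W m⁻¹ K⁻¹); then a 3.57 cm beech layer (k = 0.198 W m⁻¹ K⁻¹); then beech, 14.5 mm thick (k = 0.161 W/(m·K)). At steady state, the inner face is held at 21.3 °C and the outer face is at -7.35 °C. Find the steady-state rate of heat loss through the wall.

Series thermal resistances, inner to outer:
  R_plywood = L/(kA) = 0.0512/(0.141·9.73) = 0.03732 K/W
  R_beech = L/(kA) = 0.0357/(0.198·9.73) = 0.01853 K/W
  R_beech = L/(kA) = 0.0145/(0.161·9.73) = 0.009256 K/W
ΣR = 0.03732 + 0.01853 + 0.009256 = 0.06511 K/W
Q = ΔT/ΣR = (21.3 °C − -7.35 °C)/0.06511 = 440 W

Q = 440 W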